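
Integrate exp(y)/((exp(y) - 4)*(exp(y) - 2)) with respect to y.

Let u = e^y, du = e^y dy.
The integral becomes ∫ du/((u-2)(u-4)); decompose into partial fractions.

log(exp(y) - 4)/2 - log(exp(y) - 2)/2 + C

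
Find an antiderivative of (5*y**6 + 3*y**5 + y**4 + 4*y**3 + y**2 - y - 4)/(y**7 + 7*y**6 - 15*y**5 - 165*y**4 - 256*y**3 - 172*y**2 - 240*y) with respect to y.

Factor the denominator: y*(y - 5)*(y + 2)*(y + 4)*(y + 6)*(y**2 + 1).
Partial-fraction decomposition: -(473*y + 233)/(16354*(y**2 + 1)) + 105211/(9768*(y + 6)) - 121/(17*(y + 4)) + 3/(8*(y + 2)) + 1407/(1430*(y - 5)) + 1/(60*y).
Integrate each term; A/(y−a) gives A·log|y−a|; the (By+D)/(y²+p²) term gives a log and an atan.

log(y)/60 + 1407*log(y - 5)/1430 + 3*log(y + 2)/8 - 121*log(y + 4)/17 + 105211*log(y + 6)/9768 - 473*log(y**2 + 1)/32708 - 233*atan(y)/16354 + C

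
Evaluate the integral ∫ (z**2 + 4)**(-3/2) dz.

z/(4*sqrt(z**2 + 4)) + C

Substitute z = 2·tan(θ), so dz = 2·sec(θ)^2 dθ and the radical becomes sqrt(z**2 + 4) = 2·sec(θ) by the Pythagorean identity.
Integrate the resulting trig expression in θ, then back-substitute tan(θ) = z/2, sec(θ) = sqrt(z**2 + 4)/2 (absorbing any constant into C).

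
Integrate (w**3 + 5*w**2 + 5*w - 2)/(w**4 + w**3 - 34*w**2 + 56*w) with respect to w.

-log(w)/28 + 81*log(w - 4)/44 - log(w - 2) + 15*log(w + 7)/77 + C

Factor the denominator: w*(w - 4)*(w - 2)*(w + 7).
Partial-fraction decomposition: 15/(77*(w + 7)) - 1/(w - 2) + 81/(44*(w - 4)) - 1/(28*w).
Integrate each term: A/(w−a) contributes A·log|w−a|.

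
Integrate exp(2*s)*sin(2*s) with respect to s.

Let I denote the integral. Integrate by parts with u = sin(2*s), dv = exp(2*s) ds, so v = exp(2*s)/2: I = exp(2*s)*sin(2*s)/2 − ∫ exp(2*s)*cos(2*s) ds.
Apply parts again with u = cos(2*s), dv = exp(2*s) ds: ∫ exp(2*s)*cos(2*s) ds = exp(2*s)*cos(2*s)/2 + I. Substituting back brings back I: I = exp(2*s)*sin(2*s)/2 - exp(2*s)*cos(2*s)/2 − I.
Solving for I: (1 + 1)·I equals the remaining terms, so I = (1/2)·(exp(2*s)*sin(2*s)/2 - exp(2*s)*cos(2*s)/2).

exp(2*s)*sin(2*s)/4 - exp(2*s)*cos(2*s)/4 + C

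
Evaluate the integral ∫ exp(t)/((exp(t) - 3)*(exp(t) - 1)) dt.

Let u = e^t, du = e^t dt.
The integral becomes ∫ du/((u-1)(u-3)); decompose into partial fractions.

log(exp(t) - 3)/2 - log(exp(t) - 1)/2 + C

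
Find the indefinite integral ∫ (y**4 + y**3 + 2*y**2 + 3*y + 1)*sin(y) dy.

Use integration by parts with u = y**4 + y**3 + 2*y**2 + 3*y + 1, dv = sin(y) dy, so v = -cos(y).
Apply parts 4 times (tabular method): alternate signs, differentiate u down to 0, integrate dv up.

-y**4*cos(y) + 4*y**3*sin(y) - y**3*cos(y) + 3*y**2*sin(y) + 10*y**2*cos(y) - 20*y*sin(y) + 3*y*cos(y) - 3*sin(y) - 21*cos(y) + C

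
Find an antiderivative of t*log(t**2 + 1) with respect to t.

Let u = t**2 + 1, so du = (2*t) dt.
The integral becomes (1/2)·∫ log(u) du; integrate by parts with u′=log(u), dv′=du.

t**2*log(t**2 + 1)/2 - t**2/2 + log(t**2 + 1)/2 + C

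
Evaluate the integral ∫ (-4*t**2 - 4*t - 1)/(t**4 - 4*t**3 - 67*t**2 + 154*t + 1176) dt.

-3180*log(t - 7)/20449 - 49*log(t + 4)/242 + 121*log(t + 6)/338 + 225/(143*t - 1001) + C

Factor the denominator: (t - 7)**2*(t + 4)*(t + 6).
Partial-fraction decomposition: 121/(338*(t + 6)) - 49/(242*(t + 4)) - 3180/(20449*(t - 7)) - 225/(143*(t - 7)**2).
Integrate each term; A/(t−a) gives A·log|t−a|; A/(t−a)² gives −A/(t−a).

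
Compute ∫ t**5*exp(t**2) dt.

Let u = t², du = 2t dt; rewrite as (1/2)∫ u^2·exp(1u) du.
Now integrate by parts 2 times.

(t**4 - 2*t**2 + 2)*exp(t**2)/2 + C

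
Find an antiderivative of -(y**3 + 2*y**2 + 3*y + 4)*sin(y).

y**3*cos(y) - 3*y**2*sin(y) + 2*y**2*cos(y) - 4*y*sin(y) - 3*y*cos(y) + 3*sin(y) + C

Use integration by parts with u = y**3 + 2*y**2 + 3*y + 4, dv = -sin(y) dy, so v = cos(y).
Apply parts 3 times (tabular method): alternate signs, differentiate u down to 0, integrate dv up.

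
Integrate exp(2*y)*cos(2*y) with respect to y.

exp(2*y)*sin(2*y)/4 + exp(2*y)*cos(2*y)/4 + C

Let I denote the integral. Integrate by parts with u = cos(2*y), dv = exp(2*y) dy, so v = exp(2*y)/2: I = exp(2*y)*cos(2*y)/2 + ∫ exp(2*y)*sin(2*y) dy.
Apply parts again with u = sin(2*y), dv = exp(2*y) dy: ∫ exp(2*y)*sin(2*y) dy = exp(2*y)*sin(2*y)/2 − I. Substituting back brings back I: I = exp(2*y)*sin(2*y)/2 + exp(2*y)*cos(2*y)/2 − I.
Solving for I: (1 + 1)·I equals the remaining terms, so I = (1/2)·(exp(2*y)*sin(2*y)/2 + exp(2*y)*cos(2*y)/2).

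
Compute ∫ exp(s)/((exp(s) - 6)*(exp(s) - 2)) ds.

log(exp(s) - 6)/4 - log(exp(s) - 2)/4 + C

Let u = e^s, du = e^s ds.
The integral becomes ∫ du/((u-2)(u-6)); decompose into partial fractions.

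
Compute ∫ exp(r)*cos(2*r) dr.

Let I denote the integral. Integrate by parts with u = cos(2*r), dv = exp(r) dr, so v = exp(r): I = exp(r)*cos(2*r) + 2·∫ exp(r)*sin(2*r) dr.
Apply parts again with u = sin(2*r), dv = exp(r) dr: ∫ exp(r)*sin(2*r) dr = exp(r)*sin(2*r) − 2·I. Substituting back brings back I: I = 2*exp(r)*sin(2*r) + exp(r)*cos(2*r) − 4·I.
Solving for I: (1 + 4)·I equals the remaining terms, so I = (1/5)·(2*exp(r)*sin(2*r) + exp(r)*cos(2*r)).

2*exp(r)*sin(2*r)/5 + exp(r)*cos(2*r)/5 + C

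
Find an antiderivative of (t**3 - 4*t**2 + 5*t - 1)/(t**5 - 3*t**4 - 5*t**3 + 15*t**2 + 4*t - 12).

Factor the denominator: (t - 3)*(t - 2)*(t - 1)*(t + 1)*(t + 2).
Partial-fraction decomposition: -7/(12*(t + 2)) + 11/(24*(t + 1)) + 1/(12*(t - 1)) - 1/(12*(t - 2)) + 1/(8*(t - 3)).
Integrate each term: A/(t−a) contributes A·log|t−a|.

log(t - 3)/8 - log(t - 2)/12 + log(t - 1)/12 + 11*log(t + 1)/24 - 7*log(t + 2)/12 + C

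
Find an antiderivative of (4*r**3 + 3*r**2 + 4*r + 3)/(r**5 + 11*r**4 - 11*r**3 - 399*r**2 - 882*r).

Factor the denominator: r*(r - 6)*(r + 3)*(r + 7)**2.
Partial-fraction decomposition: 6775/(66248*(r + 7)) + 625/(182*(r + 7)**2) - 5/(24*(r + 3)) + 37/(338*(r - 6)) - 1/(294*r).
Integrate each term; A/(r−a) gives A·log|r−a|; A/(r−a)² gives −A/(r−a).

-log(r)/294 + 37*log(r - 6)/338 - 5*log(r + 3)/24 + 6775*log(r + 7)/66248 - 625/(182*r + 1274) + C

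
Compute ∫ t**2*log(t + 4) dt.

Use integration by parts with u = log(t + 4), dv = t**2 dt.
Then du = 1/(t + 4) dt and v = t**3/3.

t**3*log(t + 4)/3 - t**3/9 + 2*t**2/3 - 16*t/3 + 64*log(t + 4)/3 + C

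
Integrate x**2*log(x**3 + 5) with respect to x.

x**3*log(x**3 + 5)/3 - x**3/3 + 5*log(x**3 + 5)/3 + C

Let u = x**3 + 5, so du = (3*x**2) dx.
The integral becomes (1/3)·∫ log(u) du; integrate by parts with u′=log(u), dv′=du.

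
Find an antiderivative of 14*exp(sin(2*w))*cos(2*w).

Let u = sin(2*w), so du = (2*cos(2*w)) dw.
Rewriting, the integral becomes 7·∫ e^u du = 7·e^u.
Substituting back, u = sin(2*w).

7*exp(sin(2*w)) + C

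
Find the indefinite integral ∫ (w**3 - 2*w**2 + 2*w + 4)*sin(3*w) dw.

Use integration by parts with u = w**3 - 2*w**2 + 2*w + 4, dv = sin(3*w) dw, so v = -cos(3*w)/3.
Apply parts 3 times (tabular method): alternate signs, differentiate u down to 0, integrate dv up.

-w**3*cos(3*w)/3 + w**2*sin(3*w)/3 + 2*w**2*cos(3*w)/3 - 4*w*sin(3*w)/9 - 4*w*cos(3*w)/9 + 4*sin(3*w)/27 - 40*cos(3*w)/27 + C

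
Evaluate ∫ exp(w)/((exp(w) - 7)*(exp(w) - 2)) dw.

Let u = e^w, du = e^w dw.
The integral becomes ∫ du/((u-7)(u-2)); decompose into partial fractions.

log(exp(w) - 7)/5 - log(exp(w) - 2)/5 + C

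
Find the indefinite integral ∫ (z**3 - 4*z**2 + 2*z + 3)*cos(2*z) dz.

z**3*sin(2*z)/2 - 2*z**2*sin(2*z) + 3*z**2*cos(2*z)/4 + z*sin(2*z)/4 - 2*z*cos(2*z) + 5*sin(2*z)/2 + cos(2*z)/8 + C

Use integration by parts with u = z**3 - 4*z**2 + 2*z + 3, dv = cos(2*z) dz, so v = sin(2*z)/2.
Apply parts 3 times (tabular method): alternate signs, differentiate u down to 0, integrate dv up.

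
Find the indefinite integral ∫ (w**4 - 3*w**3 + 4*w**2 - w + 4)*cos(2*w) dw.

w**4*sin(2*w)/2 - 3*w**3*sin(2*w)/2 + w**3*cos(2*w) + w**2*sin(2*w)/2 - 9*w**2*cos(2*w)/4 + 7*w*sin(2*w)/4 + w*cos(2*w)/2 + 7*sin(2*w)/4 + 7*cos(2*w)/8 + C

Use integration by parts with u = w**4 - 3*w**3 + 4*w**2 - w + 4, dv = cos(2*w) dw, so v = sin(2*w)/2.
Apply parts 4 times (tabular method): alternate signs, differentiate u down to 0, integrate dv up.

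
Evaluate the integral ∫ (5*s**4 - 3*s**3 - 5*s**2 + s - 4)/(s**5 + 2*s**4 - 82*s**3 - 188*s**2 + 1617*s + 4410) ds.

1789*log(s - 7)/280 - 514*log(s - 6)/117 + 217*log(s + 3)/360 - 51*log(s + 5)/8 + 6389*log(s + 7)/728 + C

Factor the denominator: (s - 7)*(s - 6)*(s + 3)*(s + 5)*(s + 7).
Partial-fraction decomposition: 6389/(728*(s + 7)) - 51/(8*(s + 5)) + 217/(360*(s + 3)) - 514/(117*(s - 6)) + 1789/(280*(s - 7)).
Integrate each term: A/(s−a) contributes A·log|s−a|.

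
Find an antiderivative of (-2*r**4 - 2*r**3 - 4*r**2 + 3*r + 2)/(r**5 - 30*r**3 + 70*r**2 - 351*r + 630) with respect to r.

-1583*log(r - 5)/1224 + 56*log(r - 2)/351 - 4331*log(r + 7)/6264 - 2241*log(r**2 + 9)/25636 - 4438*atan(r/3)/19227 + C

Factor the denominator: (r - 5)*(r - 2)*(r + 7)*(r**2 + 9).
Partial-fraction decomposition: -(2241*r + 8876)/(12818*(r**2 + 9)) - 4331/(6264*(r + 7)) + 56/(351*(r - 2)) - 1583/(1224*(r - 5)).
Integrate each term; A/(r−a) gives A·log|r−a|; the (Br+D)/(r²+p²) term gives a log and an atan.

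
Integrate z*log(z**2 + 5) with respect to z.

z**2*log(z**2 + 5)/2 - z**2/2 + 5*log(z**2 + 5)/2 + C

Let u = z**2 + 5, so du = (2*z) dz.
The integral becomes (1/2)·∫ log(u) du; integrate by parts with u′=log(u), dv′=du.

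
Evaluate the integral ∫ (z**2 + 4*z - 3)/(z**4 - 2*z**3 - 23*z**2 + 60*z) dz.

-log(z)/20 + 29*log(z - 4)/36 - 3*log(z - 3)/4 - log(z + 5)/180 + C

Factor the denominator: z*(z - 4)*(z - 3)*(z + 5).
Partial-fraction decomposition: -1/(180*(z + 5)) - 3/(4*(z - 3)) + 29/(36*(z - 4)) - 1/(20*z).
Integrate each term: A/(z−a) contributes A·log|z−a|.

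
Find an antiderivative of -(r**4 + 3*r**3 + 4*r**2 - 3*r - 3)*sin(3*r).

r**4*cos(3*r)/3 - 4*r**3*sin(3*r)/9 + r**3*cos(3*r) - r**2*sin(3*r) + 8*r**2*cos(3*r)/9 - 16*r*sin(3*r)/27 - 5*r*cos(3*r)/3 + 5*sin(3*r)/9 - 97*cos(3*r)/81 + C

Use integration by parts with u = r**4 + 3*r**3 + 4*r**2 - 3*r - 3, dv = -sin(3*r) dr, so v = cos(3*r)/3.
Apply parts 4 times (tabular method): alternate signs, differentiate u down to 0, integrate dv up.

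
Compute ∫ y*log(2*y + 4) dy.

Use integration by parts with u = log(2*y + 4), dv = y dy.
Then du = 2/(2*y + 4) dy and v = y**2/2.

y**2*log(2*y + 4)/2 - y**2/4 + y - 2*log(y + 2) + C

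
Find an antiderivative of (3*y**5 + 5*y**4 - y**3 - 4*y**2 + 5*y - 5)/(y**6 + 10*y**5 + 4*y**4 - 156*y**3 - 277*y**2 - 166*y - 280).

Factor the denominator: (y - 4)*(y + 2)*(y + 5)*(y + 7)*(y**2 + 1).
Partial-fraction decomposition: -(917*y + 1356)/(55250*(y**2 + 1)) + 38309/(5500*(y + 7)) - 695/(156*(y + 5)) + 13/(150*(y + 2)) + 157/(374*(y - 4)).
Integrate each term; A/(y−a) gives A·log|y−a|; the (By+D)/(y²+p²) term gives a log and an atan.

157*log(y - 4)/374 + 13*log(y + 2)/150 - 695*log(y + 5)/156 + 38309*log(y + 7)/5500 - 917*log(y**2 + 1)/110500 - 678*atan(y)/27625 + C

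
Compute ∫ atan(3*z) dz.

Use integration by parts with u = arctan(3*z), dv = dz.
Then du = 3/(9*z**2 + 1) dz.

z*atan(3*z) - log(9*z**2 + 1)/6 + C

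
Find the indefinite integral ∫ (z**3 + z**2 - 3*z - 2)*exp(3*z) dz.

(z**3 - 3*z - 1)*exp(3*z)/3 + C

Use integration by parts with u = z**3 + z**2 - 3*z - 2, dv = exp(3*z) dz, so v = exp(3*z)/3.
Apply parts 3 times (tabular method): alternate signs, differentiate u down to 0, integrate dv up.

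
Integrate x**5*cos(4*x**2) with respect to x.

Let u = x², du = 2x dx; rewrite as (1/2)∫ u^2·cos(4u) du.
Now integrate by parts 2 times.

x**4*sin(4*x**2)/8 + x**2*cos(4*x**2)/16 - sin(4*x**2)/64 + C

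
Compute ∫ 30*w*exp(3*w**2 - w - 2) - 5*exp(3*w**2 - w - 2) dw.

5*exp(3*w**2 - w - 2) + C

Let u = 3*w**2 - w - 2, so du = (6*w - 1) dw.
Rewriting, the integral becomes 5·∫ e^u du = 5·e^u.
Substituting back, u = 3*w**2 - w - 2.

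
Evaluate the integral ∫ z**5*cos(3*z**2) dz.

Let u = z², du = 2z dz; rewrite as (1/2)∫ u^2·cos(3u) du.
Now integrate by parts 2 times.

z**4*sin(3*z**2)/6 + z**2*cos(3*z**2)/9 - sin(3*z**2)/27 + C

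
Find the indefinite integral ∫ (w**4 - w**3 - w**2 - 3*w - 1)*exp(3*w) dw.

Use integration by parts with u = w**4 - w**3 - w**2 - 3*w - 1, dv = exp(3*w) dw, so v = exp(3*w)/3.
Apply parts 4 times (tabular method): alternate signs, differentiate u down to 0, integrate dv up.

(27*w**4 - 63*w**3 + 36*w**2 - 105*w + 8)*exp(3*w)/81 + C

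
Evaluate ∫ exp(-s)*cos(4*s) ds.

Let I denote the integral. Integrate by parts with u = cos(4*s), dv = exp(-s) ds, so v = -exp(-s): I = -exp(-s)*cos(4*s) − 4·∫ exp(-s)*sin(4*s) ds.
Apply parts again with u = sin(4*s), dv = exp(-s) ds: ∫ exp(-s)*sin(4*s) ds = -exp(-s)*sin(4*s) + 4·I. Substituting back brings back I: I = 4*exp(-s)*sin(4*s) - exp(-s)*cos(4*s) − 16·I.
Solving for I: (1 + 16)·I equals the remaining terms, so I = (1/17)·(4*exp(-s)*sin(4*s) - exp(-s)*cos(4*s)).

4*exp(-s)*sin(4*s)/17 - exp(-s)*cos(4*s)/17 + C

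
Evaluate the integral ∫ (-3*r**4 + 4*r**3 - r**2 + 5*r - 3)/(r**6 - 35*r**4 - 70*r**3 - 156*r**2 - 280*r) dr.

Factor the denominator: r*(r - 7)*(r + 2)*(r + 5)*(r**2 + 4).
Partial-fraction decomposition: -(2591*r + 2502)/(24592*(r**2 + 4)) + 607/(1305*(r + 5)) - 97/(432*(r + 2)) - 1462/(10017*(r - 7)) + 3/(280*r).
Integrate each term; A/(r−a) gives A·log|r−a|; the (Br+D)/(r²+p²) term gives a log and an atan.

3*log(r)/280 - 1462*log(r - 7)/10017 - 97*log(r + 2)/432 + 607*log(r + 5)/1305 - 2591*log(r**2 + 4)/49184 - 1251*atan(r/2)/24592 + C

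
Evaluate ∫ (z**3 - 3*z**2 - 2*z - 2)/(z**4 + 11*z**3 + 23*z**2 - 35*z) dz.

Factor the denominator: z*(z - 1)*(z + 5)*(z + 7).
Partial-fraction decomposition: 239/(56*(z + 7)) - 16/(5*(z + 5)) - 1/(8*(z - 1)) + 2/(35*z).
Integrate each term: A/(z−a) contributes A·log|z−a|.

2*log(z)/35 - log(z - 1)/8 - 16*log(z + 5)/5 + 239*log(z + 7)/56 + C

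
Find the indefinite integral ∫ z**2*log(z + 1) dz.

z**3*log(z + 1)/3 - z**3/9 + z**2/6 - z/3 + log(z + 1)/3 + C

Use integration by parts with u = log(z + 1), dv = z**2 dz.
Then du = 1/(z + 1) dz and v = z**3/3.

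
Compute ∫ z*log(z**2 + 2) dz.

Let u = z**2 + 2, so du = (2*z) dz.
The integral becomes (1/2)·∫ log(u) du; integrate by parts with u′=log(u), dv′=du.

z**2*log(z**2 + 2)/2 - z**2/2 + log(z**2 + 2) + C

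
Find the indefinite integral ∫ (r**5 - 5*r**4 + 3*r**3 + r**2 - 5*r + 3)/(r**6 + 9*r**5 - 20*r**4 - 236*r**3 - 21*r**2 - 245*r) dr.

-3*log(r)/245 + 21*log(r - 5)/1040 + 493011*log(r + 7)/490000 - 229*log(r**2 + 1)/32500 + 214*atan(r)/8125 + 4959/(700*r + 4900) + C

Factor the denominator: r*(r - 5)*(r + 7)**2*(r**2 + 1).
Partial-fraction decomposition: -(229*r - 428)/(16250*(r**2 + 1)) + 493011/(490000*(r + 7)) - 4959/(700*(r + 7)**2) + 21/(1040*(r - 5)) - 3/(245*r).
Integrate each term; A/(r−a) gives A·log|r−a|; the (Br+D)/(r²+p²) term gives a log and an atan.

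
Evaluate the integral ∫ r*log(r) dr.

Use integration by parts with u = log(r), dv = r dr.
Then du = 1/r dr and v = r**2/2.

r**2*log(r)/2 - r**2/4 + C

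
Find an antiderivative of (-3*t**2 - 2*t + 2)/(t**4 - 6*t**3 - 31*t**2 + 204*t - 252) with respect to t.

Factor the denominator: (t - 7)*(t - 3)*(t - 2)*(t + 6).
Partial-fraction decomposition: 47/(468*(t + 6)) - 7/(20*(t - 2)) + 31/(36*(t - 3)) - 159/(260*(t - 7)).
Integrate each term: A/(t−a) contributes A·log|t−a|.

-159*log(t - 7)/260 + 31*log(t - 3)/36 - 7*log(t - 2)/20 + 47*log(t + 6)/468 + C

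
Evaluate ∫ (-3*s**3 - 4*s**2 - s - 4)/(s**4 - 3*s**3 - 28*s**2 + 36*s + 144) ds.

-401*log(s - 6)/120 + 124*log(s - 3)/105 + 3*log(s + 2)/40 - 32*log(s + 4)/35 + C

Factor the denominator: (s - 6)*(s - 3)*(s + 2)*(s + 4).
Partial-fraction decomposition: -32/(35*(s + 4)) + 3/(40*(s + 2)) + 124/(105*(s - 3)) - 401/(120*(s - 6)).
Integrate each term: A/(s−a) contributes A·log|s−a|.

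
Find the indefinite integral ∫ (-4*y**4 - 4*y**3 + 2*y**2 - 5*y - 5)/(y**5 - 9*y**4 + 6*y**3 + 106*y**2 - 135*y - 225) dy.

445*log(y - 5)/576 - 217*log(y - 3)/48 - log(y + 1)/144 - 47*log(y + 3)/192 + 745/(24*y - 120) + C

Factor the denominator: (y - 5)**2*(y - 3)*(y + 1)*(y + 3).
Partial-fraction decomposition: -47/(192*(y + 3)) - 1/(144*(y + 1)) - 217/(48*(y - 3)) + 445/(576*(y - 5)) - 745/(24*(y - 5)**2).
Integrate each term; A/(y−a) gives A·log|y−a|; A/(y−a)² gives −A/(y−a).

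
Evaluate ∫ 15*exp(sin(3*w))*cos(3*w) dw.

Let u = sin(3*w), so du = (3*cos(3*w)) dw.
Rewriting, the integral becomes 5·∫ e^u du = 5·e^u.
Substituting back, u = sin(3*w).

5*exp(sin(3*w)) + C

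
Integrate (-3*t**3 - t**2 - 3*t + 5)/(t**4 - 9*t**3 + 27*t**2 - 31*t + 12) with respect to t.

Factor the denominator: (t - 4)*(t - 3)*(t - 1)**2.
Partial-fraction decomposition: -47/(18*(t - 1)) - 1/(3*(t - 1)**2) + 47/(2*(t - 3)) - 215/(9*(t - 4)).
Integrate each term; A/(t−a) gives A·log|t−a|; A/(t−a)² gives −A/(t−a).

-215*log(t - 4)/9 + 47*log(t - 3)/2 - 47*log(t - 1)/18 + 1/(3*t - 3) + C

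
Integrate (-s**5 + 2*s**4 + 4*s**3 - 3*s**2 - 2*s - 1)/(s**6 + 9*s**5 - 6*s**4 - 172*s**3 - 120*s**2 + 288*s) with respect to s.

-log(s)/288 - 313*log(s - 4)/7200 + log(s - 1)/441 - 23*log(s + 2)/576 - 645901*log(s + 6)/705600 - 9407/(1680*s + 10080) + C

Factor the denominator: s*(s - 4)*(s - 1)*(s + 2)*(s + 6)**2.
Partial-fraction decomposition: -645901/(705600*(s + 6)) + 9407/(1680*(s + 6)**2) - 23/(576*(s + 2)) + 1/(441*(s - 1)) - 313/(7200*(s - 4)) - 1/(288*s).
Integrate each term; A/(s−a) gives A·log|s−a|; A/(s−a)² gives −A/(s−a).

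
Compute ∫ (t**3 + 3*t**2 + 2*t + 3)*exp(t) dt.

(t**3 + 2*t + 1)*exp(t) + C

Use integration by parts with u = t**3 + 3*t**2 + 2*t + 3, dv = exp(t) dt, so v = exp(t).
Apply parts 3 times (tabular method): alternate signs, differentiate u down to 0, integrate dv up.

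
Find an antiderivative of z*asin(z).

Use integration by parts with u = arcsin(z), dv = z dz.
Then du = 1/sqrt(-z**2 + 1) dz.

z**2*asin(z)/2 + z*sqrt(-z**2 + 1)/4 - asin(z)/4 + C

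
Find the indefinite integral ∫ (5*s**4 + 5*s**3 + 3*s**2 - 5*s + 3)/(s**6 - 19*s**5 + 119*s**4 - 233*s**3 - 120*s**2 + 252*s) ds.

log(s)/84 + 13835*log(s - 7)/336 - 604711*log(s - 6)/14700 - 11*log(s - 1)/300 - 11*log(s + 1)/784 + 2547/(70*s - 420) + C

Factor the denominator: s*(s - 7)*(s - 6)**2*(s - 1)*(s + 1).
Partial-fraction decomposition: -11/(784*(s + 1)) - 11/(300*(s - 1)) - 604711/(14700*(s - 6)) - 2547/(70*(s - 6)**2) + 13835/(336*(s - 7)) + 1/(84*s).
Integrate each term; A/(s−a) gives A·log|s−a|; A/(s−a)² gives −A/(s−a).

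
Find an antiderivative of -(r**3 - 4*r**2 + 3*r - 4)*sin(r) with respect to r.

r**3*cos(r) - 3*r**2*sin(r) - 4*r**2*cos(r) + 8*r*sin(r) - 3*r*cos(r) + 3*sin(r) + 4*cos(r) + C

Use integration by parts with u = r**3 - 4*r**2 + 3*r - 4, dv = -sin(r) dr, so v = cos(r).
Apply parts 3 times (tabular method): alternate signs, differentiate u down to 0, integrate dv up.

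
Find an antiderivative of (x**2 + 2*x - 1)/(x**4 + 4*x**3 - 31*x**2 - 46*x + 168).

Factor the denominator: (x - 4)*(x - 2)*(x + 3)*(x + 7).
Partial-fraction decomposition: -17/(198*(x + 7)) + 1/(70*(x + 3)) - 7/(90*(x - 2)) + 23/(154*(x - 4)).
Integrate each term: A/(x−a) contributes A·log|x−a|.

23*log(x - 4)/154 - 7*log(x - 2)/90 + log(x + 3)/70 - 17*log(x + 7)/198 + C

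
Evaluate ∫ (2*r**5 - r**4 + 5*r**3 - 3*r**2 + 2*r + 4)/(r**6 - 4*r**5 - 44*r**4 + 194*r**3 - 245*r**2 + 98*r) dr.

Factor the denominator: r*(r - 7)*(r - 2)*(r - 1)**2*(r + 7).
Partial-fraction decomposition: 12629/(18816*(r + 7)) + 139/(384*(r - 1)) + 3/(16*(r - 1)**2) - 14/(15*(r - 2)) + 10933/(5880*(r - 7)) + 2/(49*r).
Integrate each term; A/(r−a) gives A·log|r−a|; A/(r−a)² gives −A/(r−a).

2*log(r)/49 + 10933*log(r - 7)/5880 - 14*log(r - 2)/15 + 139*log(r - 1)/384 + 12629*log(r + 7)/18816 - 3/(16*r - 16) + C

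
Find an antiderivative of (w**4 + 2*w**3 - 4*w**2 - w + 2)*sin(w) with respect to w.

Use integration by parts with u = w**4 + 2*w**3 - 4*w**2 - w + 2, dv = sin(w) dw, so v = -cos(w).
Apply parts 4 times (tabular method): alternate signs, differentiate u down to 0, integrate dv up.

-w**4*cos(w) + 4*w**3*sin(w) - 2*w**3*cos(w) + 6*w**2*sin(w) + 16*w**2*cos(w) - 32*w*sin(w) + 13*w*cos(w) - 13*sin(w) - 34*cos(w) + C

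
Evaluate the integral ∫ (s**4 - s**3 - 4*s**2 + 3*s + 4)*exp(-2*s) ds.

(-4*s**4 - 4*s**3 + 10*s**2 - 2*s - 17)*exp(-2*s)/8 + C

Use integration by parts with u = s**4 - s**3 - 4*s**2 + 3*s + 4, dv = exp(-2*s) ds, so v = -exp(-2*s)/2.
Apply parts 4 times (tabular method): alternate signs, differentiate u down to 0, integrate dv up.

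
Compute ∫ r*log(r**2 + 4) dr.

r**2*log(r**2 + 4)/2 - r**2/2 + 2*log(r**2 + 4) + C

Let u = r**2 + 4, so du = (2*r) dr.
The integral becomes (1/2)·∫ log(u) du; integrate by parts with u′=log(u), dv′=du.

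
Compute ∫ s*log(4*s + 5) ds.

Use integration by parts with u = log(4*s + 5), dv = s ds.
Then du = 4/(4*s + 5) ds and v = s**2/2.

s**2*log(4*s + 5)/2 - s**2/4 + 5*s/8 - 25*log(4*s + 5)/32 + C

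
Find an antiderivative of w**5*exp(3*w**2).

Let u = w², du = 2w dw; rewrite as (1/2)∫ u^2·exp(3u) du.
Now integrate by parts 2 times.

(9*w**4 - 6*w**2 + 2)*exp(3*w**2)/54 + C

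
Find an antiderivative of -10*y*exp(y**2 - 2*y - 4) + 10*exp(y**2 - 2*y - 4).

Let u = y**2 - 2*y - 4, so du = (2*y - 2) dy.
Rewriting, the integral becomes -5·∫ e^u du = -5·e^u.
Substituting back, u = y**2 - 2*y - 4.

-5*exp(y**2 - 2*y - 4) + C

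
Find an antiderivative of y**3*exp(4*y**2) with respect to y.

(4*y**2 - 1)*exp(4*y**2)/32 + C

Let u = y², du = 2y dy; rewrite as (1/2)∫ u^1·exp(4u) du.
Now integrate by parts 1 time.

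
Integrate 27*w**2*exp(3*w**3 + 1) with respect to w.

Let u = 3*w**3 + 1, so du = (9*w**2) dw.
Rewriting, the integral becomes 3·∫ e^u du = 3·e^u.
Substituting back, u = 3*w**3 + 1.

3*exp(3*w**3 + 1) + C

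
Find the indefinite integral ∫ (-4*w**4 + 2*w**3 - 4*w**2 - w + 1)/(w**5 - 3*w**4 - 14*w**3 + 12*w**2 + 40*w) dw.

Factor the denominator: w*(w - 5)*(w - 2)*(w + 2)**2.
Partial-fraction decomposition: -2351/(1568*(w + 2)) + 93/(56*(w + 2)**2) + 65/(96*(w - 2)) - 2354/(735*(w - 5)) + 1/(40*w).
Integrate each term; A/(w−a) gives A·log|w−a|; A/(w−a)² gives −A/(w−a).

log(w)/40 - 2354*log(w - 5)/735 + 65*log(w - 2)/96 - 2351*log(w + 2)/1568 - 93/(56*w + 112) + C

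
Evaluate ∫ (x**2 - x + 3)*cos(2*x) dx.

Use integration by parts with u = x**2 - x + 3, dv = cos(2*x) dx, so v = sin(2*x)/2.
Apply parts 2 times (tabular method): alternate signs, differentiate u down to 0, integrate dv up.

x**2*sin(2*x)/2 - x*sin(2*x)/2 + x*cos(2*x)/2 + 5*sin(2*x)/4 - cos(2*x)/4 + C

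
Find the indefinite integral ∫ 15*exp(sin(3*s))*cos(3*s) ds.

5*exp(sin(3*s)) + C

Let u = sin(3*s), so du = (3*cos(3*s)) ds.
Rewriting, the integral becomes 5·∫ e^u du = 5·e^u.
Substituting back, u = sin(3*s).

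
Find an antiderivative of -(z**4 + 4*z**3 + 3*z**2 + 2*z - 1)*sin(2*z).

z**4*cos(2*z)/2 - z**3*sin(2*z) + 2*z**3*cos(2*z) - 3*z**2*sin(2*z) - 2*z*cos(2*z) + sin(2*z) - cos(2*z)/2 + C

Use integration by parts with u = z**4 + 4*z**3 + 3*z**2 + 2*z - 1, dv = -sin(2*z) dz, so v = cos(2*z)/2.
Apply parts 4 times (tabular method): alternate signs, differentiate u down to 0, integrate dv up.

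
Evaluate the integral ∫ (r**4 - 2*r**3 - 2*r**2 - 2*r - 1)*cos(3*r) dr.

r**4*sin(3*r)/3 - 2*r**3*sin(3*r)/3 + 4*r**3*cos(3*r)/9 - 10*r**2*sin(3*r)/9 - 2*r**2*cos(3*r)/3 - 2*r*sin(3*r)/9 - 20*r*cos(3*r)/27 - 7*sin(3*r)/81 - 2*cos(3*r)/27 + C

Use integration by parts with u = r**4 - 2*r**3 - 2*r**2 - 2*r - 1, dv = cos(3*r) dr, so v = sin(3*r)/3.
Apply parts 4 times (tabular method): alternate signs, differentiate u down to 0, integrate dv up.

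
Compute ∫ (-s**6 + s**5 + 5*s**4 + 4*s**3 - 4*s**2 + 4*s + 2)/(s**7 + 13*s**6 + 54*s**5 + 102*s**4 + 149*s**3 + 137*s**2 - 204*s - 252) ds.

Factor the denominator: (s - 1)*(s + 1)*(s + 3)**2*(s + 7)*(s**2 + 4).
Partial-fraction decomposition: 2*(3785*s - 1267)/(44785*(s**2 + 4)) - 124045/(40704*(s + 7)) + 19909/(10816*(s + 3)) - 721/(416*(s + 3)**2) + 7/(240*(s + 1)) + 11/(1280*(s - 1)).
Integrate each term; A/(s−a) gives A·log|s−a|; the (Bs+D)/(s²+p²) term gives a log and an atan.

11*log(s - 1)/1280 + 7*log(s + 1)/240 + 19909*log(s + 3)/10816 - 124045*log(s + 7)/40704 + 757*log(s**2 + 4)/8957 - 1267*atan(s/2)/44785 + 721/(416*s + 1248) + C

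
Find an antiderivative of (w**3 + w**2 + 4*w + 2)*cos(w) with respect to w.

Use integration by parts with u = w**3 + w**2 + 4*w + 2, dv = cos(w) dw, so v = sin(w).
Apply parts 3 times (tabular method): alternate signs, differentiate u down to 0, integrate dv up.

w**3*sin(w) + w**2*sin(w) + 3*w**2*cos(w) - 2*w*sin(w) + 2*w*cos(w) - 2*cos(w) + C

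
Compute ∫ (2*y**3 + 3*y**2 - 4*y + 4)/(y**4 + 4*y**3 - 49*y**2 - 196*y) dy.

Factor the denominator: y*(y - 7)*(y + 4)*(y + 7).
Partial-fraction decomposition: 169/(98*(y + 7)) - 5/(11*(y + 4)) + 809/(1078*(y - 7)) - 1/(49*y).
Integrate each term: A/(y−a) contributes A·log|y−a|.

-log(y)/49 + 809*log(y - 7)/1078 - 5*log(y + 4)/11 + 169*log(y + 7)/98 + C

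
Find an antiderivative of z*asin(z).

z**2*asin(z)/2 + z*sqrt(-z**2 + 1)/4 - asin(z)/4 + C

Use integration by parts with u = arcsin(z), dv = z dz.
Then du = 1/sqrt(-z**2 + 1) dz.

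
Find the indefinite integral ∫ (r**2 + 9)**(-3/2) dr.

r/(9*sqrt(r**2 + 9)) + C

Substitute r = 3·tan(θ), so dr = 3·sec(θ)^2 dθ and the radical becomes sqrt(r**2 + 9) = 3·sec(θ) by the Pythagorean identity.
Integrate the resulting trig expression in θ, then back-substitute tan(θ) = r/3, sec(θ) = sqrt(r**2 + 9)/3 (absorbing any constant into C).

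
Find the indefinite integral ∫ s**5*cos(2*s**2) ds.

s**4*sin(2*s**2)/4 + s**2*cos(2*s**2)/4 - sin(2*s**2)/8 + C

Let u = s², du = 2s ds; rewrite as (1/2)∫ u^2·cos(2u) du.
Now integrate by parts 2 times.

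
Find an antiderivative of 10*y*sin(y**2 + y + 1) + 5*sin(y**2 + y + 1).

-5*cos(y**2 + y + 1) + C

Let u = y**2 + y + 1, so du = (2*y + 1) dy.
Rewriting, the integral becomes 5·∫ sin(u) du = 5·-cos(u).
Substituting back, u = y**2 + y + 1.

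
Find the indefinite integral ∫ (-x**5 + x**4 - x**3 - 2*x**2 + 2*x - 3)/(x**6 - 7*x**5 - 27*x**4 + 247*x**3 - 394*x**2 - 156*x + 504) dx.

-3709*log(x - 7)/2600 + 17*log(x - 3)/12 - 10679*log(x - 2)/14400 - log(x + 1)/360 - 3067*log(x + 6)/12480 + 31/(120*x - 240) + C

Factor the denominator: (x - 7)*(x - 3)*(x - 2)**2*(x + 1)*(x + 6).
Partial-fraction decomposition: -3067/(12480*(x + 6)) - 1/(360*(x + 1)) - 10679/(14400*(x - 2)) - 31/(120*(x - 2)**2) + 17/(12*(x - 3)) - 3709/(2600*(x - 7)).
Integrate each term; A/(x−a) gives A·log|x−a|; A/(x−a)² gives −A/(x−a).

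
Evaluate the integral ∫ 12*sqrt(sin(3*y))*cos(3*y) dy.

8*sin(3*y)**(3/2)/3 + C

Let u = sin(3*y), so du = (3*cos(3*y)) dy.
Rewriting, the integral becomes 4·∫ √u du = 4·(2/3)u^(3/2).
Substituting back, u = sin(3*y).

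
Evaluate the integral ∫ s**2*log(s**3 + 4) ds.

Let u = s**3 + 4, so du = (3*s**2) ds.
The integral becomes (1/3)·∫ log(u) du; integrate by parts with u′=log(u), dv′=du.

s**3*log(s**3 + 4)/3 - s**3/3 + 4*log(s**3 + 4)/3 + C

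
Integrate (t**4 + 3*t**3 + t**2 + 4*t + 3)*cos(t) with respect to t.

t**4*sin(t) + 3*t**3*sin(t) + 4*t**3*cos(t) - 11*t**2*sin(t) + 9*t**2*cos(t) - 14*t*sin(t) - 22*t*cos(t) + 25*sin(t) - 14*cos(t) + C

Use integration by parts with u = t**4 + 3*t**3 + t**2 + 4*t + 3, dv = cos(t) dt, so v = sin(t).
Apply parts 4 times (tabular method): alternate signs, differentiate u down to 0, integrate dv up.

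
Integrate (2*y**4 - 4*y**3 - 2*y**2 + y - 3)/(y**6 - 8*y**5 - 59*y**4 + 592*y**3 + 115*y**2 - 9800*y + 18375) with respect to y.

Factor the denominator: (y - 7)*(y - 5)**2*(y - 3)*(y + 5)*(y + 7).
Partial-fraction decomposition: -337/(2240*(y + 7)) + 141/(1600*(y + 5)) - 9/(320*(y - 3)) - 1841/(1600*(y - 5)) - 117/(80*(y - 5)**2) + 139/(112*(y - 7)).
Integrate each term; A/(y−a) gives A·log|y−a|; A/(y−a)² gives −A/(y−a).

139*log(y - 7)/112 - 1841*log(y - 5)/1600 - 9*log(y - 3)/320 + 141*log(y + 5)/1600 - 337*log(y + 7)/2240 + 117/(80*y - 400) + C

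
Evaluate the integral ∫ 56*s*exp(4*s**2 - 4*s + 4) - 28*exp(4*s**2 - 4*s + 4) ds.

Let u = 4*s**2 - 4*s + 4, so du = (8*s - 4) ds.
Rewriting, the integral becomes 7·∫ e^u du = 7·e^u.
Substituting back, u = 4*s**2 - 4*s + 4.

7*exp(4*s**2 - 4*s + 4) + C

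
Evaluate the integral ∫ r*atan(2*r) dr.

r**2*atan(2*r)/2 - r/4 + atan(2*r)/8 + C

Use integration by parts with u = arctan(2*r), dv = r dr.
Then du = 2/(4*r**2 + 1) dr.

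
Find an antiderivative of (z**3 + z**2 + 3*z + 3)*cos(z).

z**3*sin(z) + z**2*sin(z) + 3*z**2*cos(z) - 3*z*sin(z) + 2*z*cos(z) + sin(z) - 3*cos(z) + C

Use integration by parts with u = z**3 + z**2 + 3*z + 3, dv = cos(z) dz, so v = sin(z).
Apply parts 3 times (tabular method): alternate signs, differentiate u down to 0, integrate dv up.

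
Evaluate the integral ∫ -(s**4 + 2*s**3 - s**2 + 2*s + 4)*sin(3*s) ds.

Use integration by parts with u = s**4 + 2*s**3 - s**2 + 2*s + 4, dv = -sin(3*s) ds, so v = cos(3*s)/3.
Apply parts 4 times (tabular method): alternate signs, differentiate u down to 0, integrate dv up.

s**4*cos(3*s)/3 - 4*s**3*sin(3*s)/9 + 2*s**3*cos(3*s)/3 - 2*s**2*sin(3*s)/3 - 7*s**2*cos(3*s)/9 + 14*s*sin(3*s)/27 + 2*s*cos(3*s)/9 - 2*sin(3*s)/27 + 122*cos(3*s)/81 + C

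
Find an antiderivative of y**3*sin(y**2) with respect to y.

-y**2*cos(y**2)/2 + sin(y**2)/2 + C

Let u = y², du = 2y dy; rewrite as (1/2)∫ u^1·sin(1u) du.
Now integrate by parts 1 time.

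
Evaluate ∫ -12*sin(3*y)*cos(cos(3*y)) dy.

Let u = cos(3*y), so du = (-3*sin(3*y)) dy.
Rewriting, the integral becomes 4·∫ cos(u) du = 4·sin(u).
Substituting back, u = cos(3*y).

4*sin(cos(3*y)) + C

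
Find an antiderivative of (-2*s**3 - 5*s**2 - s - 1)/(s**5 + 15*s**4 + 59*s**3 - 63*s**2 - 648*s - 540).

-103*log(s - 3)/2592 + 3*log(s + 1)/400 + 129*log(s + 5)/32 - 8098*log(s + 6)/2025 + 257/(45*s + 270) + C

Factor the denominator: (s - 3)*(s + 1)*(s + 5)*(s + 6)**2.
Partial-fraction decomposition: -8098/(2025*(s + 6)) - 257/(45*(s + 6)**2) + 129/(32*(s + 5)) + 3/(400*(s + 1)) - 103/(2592*(s - 3)).
Integrate each term; A/(s−a) gives A·log|s−a|; A/(s−a)² gives −A/(s−a).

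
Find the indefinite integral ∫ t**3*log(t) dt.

t**4*log(t)/4 - t**4/16 + C

Use integration by parts with u = log(t), dv = t**3 dt.
Then du = 1/t dt and v = t**4/4.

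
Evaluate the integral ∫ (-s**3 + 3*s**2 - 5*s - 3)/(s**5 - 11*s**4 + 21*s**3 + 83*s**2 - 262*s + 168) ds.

-13*log(s - 7)/50 + 13*log(s - 4)/42 - 9*log(s - 2)/50 + log(s - 1)/12 + 33*log(s + 3)/700 + C

Factor the denominator: (s - 7)*(s - 4)*(s - 2)*(s - 1)*(s + 3).
Partial-fraction decomposition: 33/(700*(s + 3)) + 1/(12*(s - 1)) - 9/(50*(s - 2)) + 13/(42*(s - 4)) - 13/(50*(s - 7)).
Integrate each term: A/(s−a) contributes A·log|s−a|.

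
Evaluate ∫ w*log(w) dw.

Use integration by parts with u = log(w), dv = w dw.
Then du = 1/w dw and v = w**2/2.

w**2*log(w)/2 - w**2/4 + C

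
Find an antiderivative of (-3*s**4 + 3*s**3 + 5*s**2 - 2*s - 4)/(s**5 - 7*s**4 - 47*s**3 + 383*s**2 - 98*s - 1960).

-5947*log(s - 7)/756 + 463*log(s - 5)/56 - 254*log(s - 4)/99 + 26*log(s + 2)/945 - 2659*log(s + 7)/3080 + C

Factor the denominator: (s - 7)*(s - 5)*(s - 4)*(s + 2)*(s + 7).
Partial-fraction decomposition: -2659/(3080*(s + 7)) + 26/(945*(s + 2)) - 254/(99*(s - 4)) + 463/(56*(s - 5)) - 5947/(756*(s - 7)).
Integrate each term: A/(s−a) contributes A·log|s−a|.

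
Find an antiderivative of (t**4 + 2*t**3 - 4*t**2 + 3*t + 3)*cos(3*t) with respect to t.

t**4*sin(3*t)/3 + 2*t**3*sin(3*t)/3 + 4*t**3*cos(3*t)/9 - 16*t**2*sin(3*t)/9 + 2*t**2*cos(3*t)/3 + 5*t*sin(3*t)/9 - 32*t*cos(3*t)/27 + 113*sin(3*t)/81 + 5*cos(3*t)/27 + C

Use integration by parts with u = t**4 + 2*t**3 - 4*t**2 + 3*t + 3, dv = cos(3*t) dt, so v = sin(3*t)/3.
Apply parts 4 times (tabular method): alternate signs, differentiate u down to 0, integrate dv up.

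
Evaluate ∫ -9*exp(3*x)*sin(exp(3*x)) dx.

Let u = exp(3*x), so du = (3*exp(3*x)) dx.
Rewriting, the integral becomes -3·∫ sin(u) du = -3·-cos(u).
Substituting back, u = exp(3*x).

3*cos(exp(3*x)) + C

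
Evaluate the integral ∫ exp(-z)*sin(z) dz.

-exp(-z)*sin(z)/2 - exp(-z)*cos(z)/2 + C

Let I denote the integral. Integrate by parts with u = sin(z), dv = exp(-z) dz, so v = -exp(-z): I = -exp(-z)*sin(z) + ∫ exp(-z)*cos(z) dz.
Apply parts again with u = cos(z), dv = exp(-z) dz: ∫ exp(-z)*cos(z) dz = -exp(-z)*cos(z) − I. Substituting back brings back I: I = -exp(-z)*sin(z) - exp(-z)*cos(z) − I.
Solving for I: (1 + 1)·I equals the remaining terms, so I = (1/2)·(-exp(-z)*sin(z) - exp(-z)*cos(z)).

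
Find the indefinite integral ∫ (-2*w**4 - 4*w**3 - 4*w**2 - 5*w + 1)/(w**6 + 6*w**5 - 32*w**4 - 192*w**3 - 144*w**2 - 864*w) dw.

Factor the denominator: w*(w - 6)*(w + 6)**2*(w**2 + 4).
Partial-fraction decomposition: -(23*w + 162)/(3200*(w**2 + 4)) + 6529/(57600*(w + 6)) - 1841/(2880*(w + 6)**2) - 3629/(34560*(w - 6)) - 1/(864*w).
Integrate each term; A/(w−a) gives A·log|w−a|; the (Bw+D)/(w²+p²) term gives a log and an atan.

-log(w)/864 - 3629*log(w - 6)/34560 + 6529*log(w + 6)/57600 - 23*log(w**2 + 4)/6400 - 81*atan(w/2)/3200 + 1841/(2880*w + 17280) + C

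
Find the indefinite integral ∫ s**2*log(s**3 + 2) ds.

s**3*log(s**3 + 2)/3 - s**3/3 + 2*log(s**3 + 2)/3 + C

Let u = s**3 + 2, so du = (3*s**2) ds.
The integral becomes (1/3)·∫ log(u) du; integrate by parts with u′=log(u), dv′=du.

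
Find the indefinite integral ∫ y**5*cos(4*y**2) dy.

y**4*sin(4*y**2)/8 + y**2*cos(4*y**2)/16 - sin(4*y**2)/64 + C

Let u = y², du = 2y dy; rewrite as (1/2)∫ u^2·cos(4u) du.
Now integrate by parts 2 times.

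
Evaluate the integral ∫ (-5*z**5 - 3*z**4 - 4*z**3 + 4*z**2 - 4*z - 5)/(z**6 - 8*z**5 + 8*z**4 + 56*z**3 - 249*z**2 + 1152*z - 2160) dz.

-5975*log(z - 5)/204 + 6101*log(z - 4)/200 - 221*log(z - 3)/36 - 223*log(z + 4)/600 + 451*log(z**2 + 9)/3060 - 2096*atan(z/3)/3825 + C

Factor the denominator: (z - 5)*(z - 4)*(z - 3)*(z + 4)*(z**2 + 9).
Partial-fraction decomposition: (2255*z - 12576)/(7650*(z**2 + 9)) - 223/(600*(z + 4)) - 221/(36*(z - 3)) + 6101/(200*(z - 4)) - 5975/(204*(z - 5)).
Integrate each term; A/(z−a) gives A·log|z−a|; the (Bz+D)/(z²+p²) term gives a log and an atan.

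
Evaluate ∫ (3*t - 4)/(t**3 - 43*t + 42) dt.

Factor the denominator: (t - 6)*(t - 1)*(t + 7).
Partial-fraction decomposition: -25/(104*(t + 7)) + 1/(40*(t - 1)) + 14/(65*(t - 6)).
Integrate each term: A/(t−a) contributes A·log|t−a|.

14*log(t - 6)/65 + log(t - 1)/40 - 25*log(t + 7)/104 + C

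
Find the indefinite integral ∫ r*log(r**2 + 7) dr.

r**2*log(r**2 + 7)/2 - r**2/2 + 7*log(r**2 + 7)/2 + C

Let u = r**2 + 7, so du = (2*r) dr.
The integral becomes (1/2)·∫ log(u) du; integrate by parts with u′=log(u), dv′=du.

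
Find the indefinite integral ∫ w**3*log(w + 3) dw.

Use integration by parts with u = log(w + 3), dv = w**3 dw.
Then du = 1/(w + 3) dw and v = w**4/4.

w**4*log(w + 3)/4 - w**4/16 + w**3/4 - 9*w**2/8 + 27*w/4 - 81*log(w + 3)/4 + C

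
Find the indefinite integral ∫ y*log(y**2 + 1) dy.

Let u = y**2 + 1, so du = (2*y) dy.
The integral becomes (1/2)·∫ log(u) du; integrate by parts with u′=log(u), dv′=du.

y**2*log(y**2 + 1)/2 - y**2/2 + log(y**2 + 1)/2 + C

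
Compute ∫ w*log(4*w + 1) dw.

Use integration by parts with u = log(4*w + 1), dv = w dw.
Then du = 4/(4*w + 1) dw and v = w**2/2.

w**2*log(4*w + 1)/2 - w**2/4 + w/8 - log(4*w + 1)/32 + C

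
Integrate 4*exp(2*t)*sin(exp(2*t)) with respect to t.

-2*cos(exp(2*t)) + C

Let u = exp(2*t), so du = (2*exp(2*t)) dt.
Rewriting, the integral becomes 2·∫ sin(u) du = 2·-cos(u).
Substituting back, u = exp(2*t).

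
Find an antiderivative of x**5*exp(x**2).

Let u = x², du = 2x dx; rewrite as (1/2)∫ u^2·exp(1u) du.
Now integrate by parts 2 times.

(x**4 - 2*x**2 + 2)*exp(x**2)/2 + C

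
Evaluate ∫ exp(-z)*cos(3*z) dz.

Let I denote the integral. Integrate by parts with u = cos(3*z), dv = exp(-z) dz, so v = -exp(-z): I = -exp(-z)*cos(3*z) − 3·∫ exp(-z)*sin(3*z) dz.
Apply parts again with u = sin(3*z), dv = exp(-z) dz: ∫ exp(-z)*sin(3*z) dz = -exp(-z)*sin(3*z) + 3·I. Substituting back brings back I: I = 3*exp(-z)*sin(3*z) - exp(-z)*cos(3*z) − 9·I.
Solving for I: (1 + 9)·I equals the remaining terms, so I = (1/10)·(3*exp(-z)*sin(3*z) - exp(-z)*cos(3*z)).

3*exp(-z)*sin(3*z)/10 - exp(-z)*cos(3*z)/10 + C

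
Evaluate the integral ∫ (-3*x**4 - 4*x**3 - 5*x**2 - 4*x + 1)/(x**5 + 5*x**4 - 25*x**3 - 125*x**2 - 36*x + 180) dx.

-229*log(x - 5)/224 + 5*log(x - 1)/112 - 9*log(x + 2)/28 + 167*log(x + 3)/96 - 289*log(x + 6)/84 + C

Factor the denominator: (x - 5)*(x - 1)*(x + 2)*(x + 3)*(x + 6).
Partial-fraction decomposition: -289/(84*(x + 6)) + 167/(96*(x + 3)) - 9/(28*(x + 2)) + 5/(112*(x - 1)) - 229/(224*(x - 5)).
Integrate each term: A/(x−a) contributes A·log|x−a|.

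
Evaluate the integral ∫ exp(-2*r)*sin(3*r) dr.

-2*exp(-2*r)*sin(3*r)/13 - 3*exp(-2*r)*cos(3*r)/13 + C

Let I denote the integral. Integrate by parts with u = sin(3*r), dv = exp(-2*r) dr, so v = -exp(-2*r)/2: I = -exp(-2*r)*sin(3*r)/2 + (3/2)·∫ exp(-2*r)*cos(3*r) dr.
Apply parts again with u = cos(3*r), dv = exp(-2*r) dr: ∫ exp(-2*r)*cos(3*r) dr = -exp(-2*r)*cos(3*r)/2 − (3/2)·I. Substituting back brings back I: I = -exp(-2*r)*sin(3*r)/2 - 3*exp(-2*r)*cos(3*r)/4 − (9/4)·I.
Solving for I: (1 + 9/4)·I equals the remaining terms, so I = (4/13)·(-exp(-2*r)*sin(3*r)/2 - 3*exp(-2*r)*cos(3*r)/4).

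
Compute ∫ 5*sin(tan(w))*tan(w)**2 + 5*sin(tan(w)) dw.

Let u = tan(w), so du = (tan(w)**2 + 1) dw.
Rewriting, the integral becomes 5·∫ sin(u) du = 5·-cos(u).
Substituting back, u = tan(w).

-5*cos(tan(w)) + C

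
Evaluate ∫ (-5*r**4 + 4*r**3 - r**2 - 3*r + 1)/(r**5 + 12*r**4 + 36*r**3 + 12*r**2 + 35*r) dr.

log(r)/35 + 1817*log(r + 5)/130 - 3351*log(r + 7)/175 + 93*log(r**2 + 1)/1300 - 101*atan(r)/650 + C

Factor the denominator: r*(r + 5)*(r + 7)*(r**2 + 1).
Partial-fraction decomposition: (93*r - 101)/(650*(r**2 + 1)) - 3351/(175*(r + 7)) + 1817/(130*(r + 5)) + 1/(35*r).
Integrate each term; A/(r−a) gives A·log|r−a|; the (Br+D)/(r²+p²) term gives a log and an atan.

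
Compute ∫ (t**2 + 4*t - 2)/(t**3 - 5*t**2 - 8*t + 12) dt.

Factor the denominator: (t - 6)*(t - 1)*(t + 2).
Partial-fraction decomposition: -1/(4*(t + 2)) - 1/(5*(t - 1)) + 29/(20*(t - 6)).
Integrate each term: A/(t−a) contributes A·log|t−a|.

29*log(t - 6)/20 - log(t - 1)/5 - log(t + 2)/4 + C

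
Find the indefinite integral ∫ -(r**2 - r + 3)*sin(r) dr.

r**2*cos(r) - 2*r*sin(r) - r*cos(r) + sin(r) + cos(r) + C

Use integration by parts with u = r**2 - r + 3, dv = -sin(r) dr, so v = cos(r).
Apply parts 2 times (tabular method): alternate signs, differentiate u down to 0, integrate dv up.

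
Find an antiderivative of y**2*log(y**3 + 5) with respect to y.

y**3*log(y**3 + 5)/3 - y**3/3 + 5*log(y**3 + 5)/3 + C

Let u = y**3 + 5, so du = (3*y**2) dy.
The integral becomes (1/3)·∫ log(u) du; integrate by parts with u′=log(u), dv′=du.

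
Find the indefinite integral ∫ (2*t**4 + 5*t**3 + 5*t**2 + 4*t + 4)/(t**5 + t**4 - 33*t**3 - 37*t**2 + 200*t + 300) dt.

Factor the denominator: (t - 5)*(t - 3)*(t + 2)**2*(t + 5).
Partial-fraction decomposition: 367/(360*(t + 5)) - 2092/(11025*(t + 2)) + 8/(105*(t + 2)**2) - 179/(200*(t - 3)) + 506/(245*(t - 5)).
Integrate each term; A/(t−a) gives A·log|t−a|; A/(t−a)² gives −A/(t−a).

506*log(t - 5)/245 - 179*log(t - 3)/200 - 2092*log(t + 2)/11025 + 367*log(t + 5)/360 - 8/(105*t + 210) + C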